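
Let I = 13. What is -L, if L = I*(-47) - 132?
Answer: 743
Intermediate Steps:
L = -743 (L = 13*(-47) - 132 = -611 - 132 = -743)
-L = -1*(-743) = 743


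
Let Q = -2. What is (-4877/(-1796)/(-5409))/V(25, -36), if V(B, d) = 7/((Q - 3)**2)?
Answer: -121925/68001948 ≈ -0.0017930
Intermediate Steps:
V(B, d) = 7/25 (V(B, d) = 7/((-2 - 3)**2) = 7/((-5)**2) = 7/25)
(-4877/(-1796)/(-5409))/V(25, -36) = (-4877/(-1796)/(-5409))/(7/25) = (-4877*(-1/1796)*(-1/5409))*(25/7) = ((4877/1796)*(-1/5409))*(25/7) = -4877/9714564*25/7 = -121925/68001948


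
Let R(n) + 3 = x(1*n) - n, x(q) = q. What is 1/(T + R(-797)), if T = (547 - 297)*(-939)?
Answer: -1/234753 ≈ -4.2598e-6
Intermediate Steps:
R(n) = -3 (R(n) = -3 + (1*n - n) = -3 + (n - n) = -3 + 0 = -3)
T = -234750 (T = 250*(-939) = -234750)
1/(T + R(-797)) = 1/(-234750 - 3) = 1/(-234753) = -1/234753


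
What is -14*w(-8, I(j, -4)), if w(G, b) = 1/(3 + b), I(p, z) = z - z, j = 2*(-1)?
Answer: -14/3 ≈ -4.6667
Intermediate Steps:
j = -2
I(p, z) = 0
-14*w(-8, I(j, -4)) = -14/(3 + 0) = -14/3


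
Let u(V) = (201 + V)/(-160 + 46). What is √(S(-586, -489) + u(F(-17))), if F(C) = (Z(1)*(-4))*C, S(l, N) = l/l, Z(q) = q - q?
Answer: I*√1102/38 ≈ 0.87359*I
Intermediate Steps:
Z(q) = 0
S(l, N) = 1
F(C) = 0 (F(C) = (0*(-4))*C = 0*C = 0)
u(V) = -67/38 - V/114 (u(V) = (201 + V)/(-114) = (201 + V)*(-1/114) = -67/38 - V/114)
√(S(-586, -489) + u(F(-17))) = √(1 + (-67/38 - 1/114*0)) = √(1 + (-67/38 + 0)) = √(1 - 67/38) = √(-29/38) = I*√1102/38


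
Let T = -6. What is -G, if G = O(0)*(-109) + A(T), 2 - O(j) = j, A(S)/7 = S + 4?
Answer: 232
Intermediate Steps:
A(S) = 28 + 7*S (A(S) = 7*(S + 4) = 7*(4 + S) = 28 + 7*S)
O(j) = 2 - j
G = -232 (G = (2 - 1*0)*(-109) + (28 + 7*(-6)) = (2 + 0)*(-109) + (28 - 42) = 2*(-109) - 14 = -218 - 14 = -232)
-G = -1*(-232) = 232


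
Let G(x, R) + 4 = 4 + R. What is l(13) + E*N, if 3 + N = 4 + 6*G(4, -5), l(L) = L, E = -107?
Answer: 3116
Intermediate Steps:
G(x, R) = R (G(x, R) = -4 + (4 + R) = R)
N = -29 (N = -3 + (4 + 6*(-5)) = -3 + (4 - 30) = -3 - 26 = -29)
l(13) + E*N = 13 - 107*(-29) = 13 + 3103 = 3116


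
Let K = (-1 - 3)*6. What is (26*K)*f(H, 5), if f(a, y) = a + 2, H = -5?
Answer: 1872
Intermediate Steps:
f(a, y) = 2 + a
K = -24 (K = -4*6 = -24)
(26*K)*f(H, 5) = (26*(-24))*(2 - 5) = -624*(-3) = 1872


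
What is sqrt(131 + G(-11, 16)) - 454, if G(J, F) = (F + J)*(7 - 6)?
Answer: -454 + 2*sqrt(34) ≈ -442.34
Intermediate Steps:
G(J, F) = F + J (G(J, F) = (F + J)*1 = F + J)
sqrt(131 + G(-11, 16)) - 454 = sqrt(131 + (16 - 11)) - 454 = sqrt(131 + 5) - 454 = sqrt(136) - 454 = 2*sqrt(34) - 454 = -454 + 2*sqrt(34)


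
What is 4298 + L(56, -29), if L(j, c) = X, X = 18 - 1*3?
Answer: 4313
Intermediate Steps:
X = 15 (X = 18 - 3 = 15)
L(j, c) = 15
4298 + L(56, -29) = 4298 + 15 = 4313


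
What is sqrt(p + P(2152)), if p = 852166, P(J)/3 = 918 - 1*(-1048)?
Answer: 4*sqrt(53629) ≈ 926.32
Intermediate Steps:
P(J) = 5898 (P(J) = 3*(918 - 1*(-1048)) = 3*(918 + 1048) = 3*1966 = 5898)
sqrt(p + P(2152)) = sqrt(852166 + 5898) = sqrt(858064) = 4*sqrt(53629)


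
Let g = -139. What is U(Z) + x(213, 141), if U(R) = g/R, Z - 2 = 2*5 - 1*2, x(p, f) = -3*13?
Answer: -529/10 ≈ -52.900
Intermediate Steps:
x(p, f) = -39
Z = 10 (Z = 2 + (2*5 - 1*2) = 2 + (10 - 2) = 2 + 8 = 10)
U(R) = -139/R
U(Z) + x(213, 141) = -139/10 - 39 = -529/10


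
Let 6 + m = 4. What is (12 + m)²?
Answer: 100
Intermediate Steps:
m = -2 (m = -6 + 4 = -2)
(12 + m)² = (12 - 2)² = 10² = 100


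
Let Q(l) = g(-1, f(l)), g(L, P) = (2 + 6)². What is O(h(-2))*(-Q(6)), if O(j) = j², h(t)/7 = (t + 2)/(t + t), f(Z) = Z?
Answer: 0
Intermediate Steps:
g(L, P) = 64 (g(L, P) = 8² = 64)
h(t) = 7*(2 + t)/(2*t) (h(t) = 7*((t + 2)/(t + t)) = 7*((2 + t)/((2*t))) = 7*((2 + t)*(1/(2*t))) = 7*((2 + t)/(2*t)) = 7*(2 + t)/(2*t))
Q(l) = 64
O(h(-2))*(-Q(6)) = (7/2 + 7/(-2))²*(-1*64) = (7/2 + 7*(-½))²*(-64) = (7/2 - 7/2)²*(-64) = 0²*(-64) = 0*(-64) = 0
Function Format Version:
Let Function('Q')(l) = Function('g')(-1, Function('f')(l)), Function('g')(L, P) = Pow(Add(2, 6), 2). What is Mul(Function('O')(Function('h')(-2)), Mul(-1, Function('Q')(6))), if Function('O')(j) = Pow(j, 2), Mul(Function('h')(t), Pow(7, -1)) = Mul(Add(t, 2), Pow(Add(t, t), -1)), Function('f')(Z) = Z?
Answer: 0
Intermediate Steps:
Function('g')(L, P) = 64 (Function('g')(L, P) = Pow(8, 2) = 64)
Function('h')(t) = Mul(Rational(7, 2), Pow(t, -1), Add(2, t)) (Function('h')(t) = Mul(7, Mul(Add(t, 2), Pow(Add(t, t), -1))) = Mul(7, Mul(Add(2, t), Pow(Mul(2, t), -1))) = Mul(7, Mul(Add(2, t), Mul(Rational(1, 2), Pow(t, -1)))) = Mul(7, Mul(Rational(1, 2), Pow(t, -1), Add(2, t))) = Mul(Rational(7, 2), Pow(t, -1), Add(2, t)))
Function('Q')(l) = 64
Mul(Function('O')(Function('h')(-2)), Mul(-1, Function('Q')(6))) = Mul(Pow(Add(Rational(7, 2), Mul(7, Pow(-2, -1))), 2), Mul(-1, 64)) = Mul(Pow(Add(Rational(7, 2), Mul(7, Rational(-1, 2))), 2), -64) = Mul(Pow(Add(Rational(7, 2), Rational(-7, 2)), 2), -64) = Mul(Pow(0, 2), -64) = Mul(0, -64) = 0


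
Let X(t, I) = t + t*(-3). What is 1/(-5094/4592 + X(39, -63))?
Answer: -2296/181635 ≈ -0.012641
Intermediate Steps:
X(t, I) = -2*t (X(t, I) = t - 3*t = -2*t)
1/(-5094/4592 + X(39, -63)) = 1/(-5094/4592 - 2*39) = 1/(-5094*1/4592 - 78) = 1/(-2547/2296 - 78) = 1/(-181635/2296) = -2296/181635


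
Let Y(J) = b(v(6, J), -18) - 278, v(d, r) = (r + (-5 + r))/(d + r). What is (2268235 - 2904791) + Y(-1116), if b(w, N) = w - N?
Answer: -706863523/1110 ≈ -6.3681e+5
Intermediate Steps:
v(d, r) = (-5 + 2*r)/(d + r)
Y(J) = -260 + (-5 + 2*J)/(6 + J) (Y(J) = ((-5 + 2*J)/(6 + J) - 1*(-18)) - 278 = ((-5 + 2*J)/(6 + J) + 18) - 278 = (18 + (-5 + 2*J)/(6 + J)) - 278 = -260 + (-5 + 2*J)/(6 + J))
(2268235 - 2904791) + Y(-1116) = (2268235 - 2904791) + (-1565 - 258*(-1116))/(6 - 1116) = -636556 + (-1565 + 287928)/(-1110) = -636556 - 1/1110*286363 = -636556 - 286363/1110 = -706863523/1110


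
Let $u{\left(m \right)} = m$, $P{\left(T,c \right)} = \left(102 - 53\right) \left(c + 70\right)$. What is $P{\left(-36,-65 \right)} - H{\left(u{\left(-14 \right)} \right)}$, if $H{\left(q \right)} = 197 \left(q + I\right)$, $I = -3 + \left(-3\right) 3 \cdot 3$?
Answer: $8913$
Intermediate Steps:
$P{\left(T,c \right)} = 3430 + 49 c$ ($P{\left(T,c \right)} = 49 \left(70 + c\right) = 3430 + 49 c$)
$I = -30$ ($I = -3 - 27 = -30$)
$H{\left(q \right)} = -5910 + 197 q$ ($H{\left(q \right)} = 197 \left(q - 30\right) = 197 \left(-30 + q\right) = -5910 + 197 q$)
$P{\left(-36,-65 \right)} - H{\left(u{\left(-14 \right)} \right)} = \left(3430 + 49 \left(-65\right)\right) - \left(-5910 + 197 \left(-14\right)\right) = \left(3430 - 3185\right) - \left(-5910 - 2758\right) = 245 - -8668 = 245 + 8668 = 8913$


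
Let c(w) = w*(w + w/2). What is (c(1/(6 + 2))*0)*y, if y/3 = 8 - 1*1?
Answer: 0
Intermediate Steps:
c(w) = 3*w²/2 (c(w) = w*(w + w*(½)) = w*(w + w/2) = w*(3*w/2) = 3*w²/2)
y = 21 (y = 3*(8 - 1*1) = 3*(8 - 1) = 3*7 = 21)
(c(1/(6 + 2))*0)*y = ((3*(1/(6 + 2))²/2)*0)*21 = ((3*(1/8)²/2)*0)*21 = ((3*(⅛)²/2)*0)*21 = (((3/2)*(1/64))*0)*21 = ((3/128)*0)*21 = 0*21 = 0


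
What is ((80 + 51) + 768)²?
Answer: 808201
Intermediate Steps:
((80 + 51) + 768)² = (131 + 768)² = 899² = 808201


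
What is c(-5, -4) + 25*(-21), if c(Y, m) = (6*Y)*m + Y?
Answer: -410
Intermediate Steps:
c(Y, m) = Y + 6*Y*m (c(Y, m) = 6*Y*m + Y = Y + 6*Y*m)
c(-5, -4) + 25*(-21) = -5*(1 + 6*(-4)) + 25*(-21) = -5*(1 - 24) - 525 = -5*(-23) - 525 = 115 - 525 = -410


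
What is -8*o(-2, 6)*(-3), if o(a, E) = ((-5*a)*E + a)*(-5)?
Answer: -6960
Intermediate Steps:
o(a, E) = -5*a + 25*E*a (o(a, E) = (-5*E*a + a)*(-5) = (a - 5*E*a)*(-5) = -5*a + 25*E*a)
-8*o(-2, 6)*(-3) = -40*(-2)*(-1 + 5*6)*(-3) = -40*(-2)*(-1 + 30)*(-3) = -40*(-2)*29*(-3) = -8*(-290)*(-3) = 2320*(-3) = -6960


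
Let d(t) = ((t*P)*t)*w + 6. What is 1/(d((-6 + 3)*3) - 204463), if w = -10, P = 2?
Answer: -1/206077 ≈ -4.8526e-6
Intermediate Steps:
d(t) = 6 - 20*t² (d(t) = ((t*2)*t)*(-10) + 6 = ((2*t)*t)*(-10) + 6 = (2*t²)*(-10) + 6 = -20*t² + 6 = 6 - 20*t²)
1/(d((-6 + 3)*3) - 204463) = 1/((6 - 20*9*(-6 + 3)²) - 204463) = 1/((6 - 20*(-3*3)²) - 204463) = 1/((6 - 20*(-9)²) - 204463) = 1/((6 - 20*81) - 204463) = 1/((6 - 1620) - 204463) = 1/(-1614 - 204463) = 1/(-206077) = -1/206077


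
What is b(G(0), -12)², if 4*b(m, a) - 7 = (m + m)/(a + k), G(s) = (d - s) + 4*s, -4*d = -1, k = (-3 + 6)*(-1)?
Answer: 43681/14400 ≈ 3.0334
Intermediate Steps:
k = -3 (k = 3*(-1) = -3)
d = ¼ (d = -¼*(-1) = ¼ ≈ 0.25000)
G(s) = ¼ + 3*s (G(s) = (¼ - s) + 4*s = ¼ + 3*s)
b(m, a) = 7/4 + m/(2*(-3 + a)) (b(m, a) = 7/4 + ((m + m)/(a - 3))/4 = 7/4 + ((2*m)/(-3 + a))/4 = 7/4 + (2*m/(-3 + a))/4 = 7/4 + m/(2*(-3 + a)))
b(G(0), -12)² = ((-21 + 2*(¼ + 3*0) + 7*(-12))/(4*(-3 - 12)))² = ((¼)*(-21 + 2*(¼ + 0) - 84)/(-15))² = ((¼)*(-1/15)*(-21 + 2*(¼) - 84))² = ((¼)*(-1/15)*(-21 + ½ - 84))² = ((¼)*(-1/15)*(-209/2))² = (209/120)² = 43681/14400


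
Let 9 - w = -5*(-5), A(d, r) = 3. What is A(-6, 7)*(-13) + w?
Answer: -55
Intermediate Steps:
w = -16 (w = 9 - (-5)*(-5) = 9 - 1*25 = 9 - 25 = -16)
A(-6, 7)*(-13) + w = 3*(-13) - 16 = -39 - 16 = -55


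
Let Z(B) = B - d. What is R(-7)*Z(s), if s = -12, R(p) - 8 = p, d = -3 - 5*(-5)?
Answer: -34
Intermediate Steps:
d = 22 (d = -3 + 25 = 22)
R(p) = 8 + p
Z(B) = -22 + B (Z(B) = B - 1*22 = B - 22 = -22 + B)
R(-7)*Z(s) = (8 - 7)*(-22 - 12) = 1*(-34) = -34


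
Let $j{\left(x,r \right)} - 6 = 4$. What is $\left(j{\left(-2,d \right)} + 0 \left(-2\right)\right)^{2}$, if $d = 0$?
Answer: $100$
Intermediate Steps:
$j{\left(x,r \right)} = 10$ ($j{\left(x,r \right)} = 6 + 4 = 10$)
$\left(j{\left(-2,d \right)} + 0 \left(-2\right)\right)^{2} = \left(10 + 0 \left(-2\right)\right)^{2} = \left(10 + 0\right)^{2} = 10^{2} = 100$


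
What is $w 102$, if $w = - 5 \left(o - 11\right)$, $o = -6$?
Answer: $8670$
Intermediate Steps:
$w = 85$ ($w = - 5 \left(-6 - 11\right) = \left(-5\right) \left(-17\right) = 85$)
$w 102 = 85 \cdot 102 = 8670$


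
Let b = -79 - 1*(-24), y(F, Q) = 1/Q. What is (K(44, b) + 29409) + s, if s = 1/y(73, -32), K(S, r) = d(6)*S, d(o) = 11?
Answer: 29861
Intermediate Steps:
b = -55 (b = -79 + 24 = -55)
K(S, r) = 11*S
s = -32 (s = 1/(1/(-32)) = 1/(-1/32) = -32)
(K(44, b) + 29409) + s = (11*44 + 29409) - 32 = (484 + 29409) - 32 = 29893 - 32 = 29861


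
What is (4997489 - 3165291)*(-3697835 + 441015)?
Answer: -5967139090360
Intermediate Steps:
(4997489 - 3165291)*(-3697835 + 441015) = 1832198*(-3256820) = -5967139090360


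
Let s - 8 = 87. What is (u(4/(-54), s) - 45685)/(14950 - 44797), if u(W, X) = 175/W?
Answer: 96095/59694 ≈ 1.6098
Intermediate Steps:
s = 95 (s = 8 + 87 = 95)
(u(4/(-54), s) - 45685)/(14950 - 44797) = (175/((4/(-54))) - 45685)/(14950 - 44797) = (175/((4*(-1/54))) - 45685)/(-29847) = (175/(-2/27) - 45685)*(-1/29847) = (175*(-27/2) - 45685)*(-1/29847) = (-4725/2 - 45685)*(-1/29847) = -96095/2*(-1/29847) = 96095/59694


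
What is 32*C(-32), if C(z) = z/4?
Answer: -256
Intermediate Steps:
C(z) = z/4 (C(z) = z*(¼) = z/4)
32*C(-32) = 32*((¼)*(-32)) = 32*(-8) = -256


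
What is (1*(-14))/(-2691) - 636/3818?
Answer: -36044/223353 ≈ -0.16138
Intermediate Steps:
(1*(-14))/(-2691) - 636/3818 = -14*(-1/2691) - 636*1/3818 = 14/2691 - 318/1909 = -36044/223353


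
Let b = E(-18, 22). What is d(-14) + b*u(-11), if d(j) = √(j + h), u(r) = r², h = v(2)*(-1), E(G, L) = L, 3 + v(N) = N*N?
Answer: 2662 + I*√15 ≈ 2662.0 + 3.873*I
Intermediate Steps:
v(N) = -3 + N² (v(N) = -3 + N*N = -3 + N²)
b = 22
h = -1 (h = (-3 + 2²)*(-1) = (-3 + 4)*(-1) = 1*(-1) = -1)
d(j) = √(-1 + j) (d(j) = √(j - 1) = √(-1 + j))
d(-14) + b*u(-11) = √(-1 - 14) + 22*(-11)² = √(-15) + 22*121 = I*√15 + 2662 = 2662 + I*√15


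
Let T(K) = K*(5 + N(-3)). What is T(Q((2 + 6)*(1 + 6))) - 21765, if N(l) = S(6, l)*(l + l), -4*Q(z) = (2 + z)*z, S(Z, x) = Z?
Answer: 3407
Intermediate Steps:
Q(z) = -z*(2 + z)/4 (Q(z) = -(2 + z)*z/4 = -z*(2 + z)/4)
N(l) = 12*l (N(l) = 6*(l + l) = 6*(2*l) = 12*l)
T(K) = -31*K (T(K) = K*(5 + 12*(-3)) = K*(5 - 36) = K*(-31) = -31*K)
T(Q((2 + 6)*(1 + 6))) - 21765 = -(-31)*(2 + 6)*(1 + 6)*(2 + (2 + 6)*(1 + 6))/4 - 21765 = -(-31)*8*7*(2 + 8*7)/4 - 21765 = -(-31)*56*(2 + 56)/4 - 21765 = -(-31)*56*58/4 - 21765 = -31*(-812) - 21765 = 25172 - 21765 = 3407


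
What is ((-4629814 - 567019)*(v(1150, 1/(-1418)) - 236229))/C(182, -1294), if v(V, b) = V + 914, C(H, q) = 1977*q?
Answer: -405638799815/852746 ≈ -4.7569e+5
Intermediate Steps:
v(V, b) = 914 + V
((-4629814 - 567019)*(v(1150, 1/(-1418)) - 236229))/C(182, -1294) = ((-4629814 - 567019)*((914 + 1150) - 236229))/((1977*(-1294))) = -5196833*(2064 - 236229)/(-2558238) = -5196833*(-234165)*(-1/2558238) = 1216916399445*(-1/2558238) = -405638799815/852746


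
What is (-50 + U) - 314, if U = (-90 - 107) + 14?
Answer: -547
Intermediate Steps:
U = -183 (U = -197 + 14 = -183)
(-50 + U) - 314 = (-50 - 183) - 314 = -233 - 314 = -547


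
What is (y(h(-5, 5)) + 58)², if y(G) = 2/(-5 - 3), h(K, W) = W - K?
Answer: 53361/16 ≈ 3335.1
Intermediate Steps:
y(G) = -¼ (y(G) = 2/(-8) = -⅛*2 = -¼)
(y(h(-5, 5)) + 58)² = (-¼ + 58)² = (231/4)² = 53361/16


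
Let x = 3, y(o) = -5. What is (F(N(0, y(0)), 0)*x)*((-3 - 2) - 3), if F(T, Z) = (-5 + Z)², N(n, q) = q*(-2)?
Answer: -600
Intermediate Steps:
N(n, q) = -2*q
(F(N(0, y(0)), 0)*x)*((-3 - 2) - 3) = ((-5 + 0)²*3)*((-3 - 2) - 3) = ((-5)²*3)*(-5 - 3) = (25*3)*(-8) = 75*(-8) = -600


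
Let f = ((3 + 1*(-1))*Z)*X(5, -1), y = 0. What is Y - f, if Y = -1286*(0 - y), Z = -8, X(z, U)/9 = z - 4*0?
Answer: 720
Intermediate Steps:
X(z, U) = 9*z (X(z, U) = 9*(z - 4*0) = 9*(z + 0) = 9*z)
Y = 0 (Y = -1286*(0 - 1*0) = -1286*(0 + 0) = -1286*0 = 0)
f = -720 (f = ((3 + 1*(-1))*(-8))*(9*5) = ((3 - 1)*(-8))*45 = (2*(-8))*45 = -16*45 = -720)
Y - f = 0 - 1*(-720) = 0 + 720 = 720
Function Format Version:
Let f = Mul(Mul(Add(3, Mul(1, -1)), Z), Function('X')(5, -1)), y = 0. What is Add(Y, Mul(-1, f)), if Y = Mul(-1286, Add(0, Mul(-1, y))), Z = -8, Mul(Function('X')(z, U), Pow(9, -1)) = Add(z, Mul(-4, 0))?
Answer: 720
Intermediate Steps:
Function('X')(z, U) = Mul(9, z) (Function('X')(z, U) = Mul(9, Add(z, Mul(-4, 0))) = Mul(9, Add(z, 0)) = Mul(9, z))
Y = 0 (Y = Mul(-1286, Add(0, Mul(-1, 0))) = Mul(-1286, Add(0, 0)) = Mul(-1286, 0) = 0)
f = -720 (f = Mul(Mul(Add(3, Mul(1, -1)), -8), Mul(9, 5)) = Mul(Mul(Add(3, -1), -8), 45) = Mul(Mul(2, -8), 45) = Mul(-16, 45) = -720)
Add(Y, Mul(-1, f)) = Add(0, Mul(-1, -720)) = Add(0, 720) = 720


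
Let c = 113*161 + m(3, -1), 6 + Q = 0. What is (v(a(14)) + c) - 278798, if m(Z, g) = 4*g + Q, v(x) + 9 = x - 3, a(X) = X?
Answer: -260613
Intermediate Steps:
Q = -6 (Q = -6 + 0 = -6)
v(x) = -12 + x (v(x) = -9 + (x - 3) = -9 + (-3 + x) = -12 + x)
m(Z, g) = -6 + 4*g (m(Z, g) = 4*g - 6 = -6 + 4*g)
c = 18183 (c = 113*161 + (-6 + 4*(-1)) = 18193 + (-6 - 4) = 18193 - 10 = 18183)
(v(a(14)) + c) - 278798 = ((-12 + 14) + 18183) - 278798 = (2 + 18183) - 278798 = 18185 - 278798 = -260613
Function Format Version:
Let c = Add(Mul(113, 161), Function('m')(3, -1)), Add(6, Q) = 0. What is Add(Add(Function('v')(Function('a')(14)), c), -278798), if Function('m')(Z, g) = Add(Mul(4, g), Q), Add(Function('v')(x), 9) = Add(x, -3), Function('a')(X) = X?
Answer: -260613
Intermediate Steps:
Q = -6 (Q = Add(-6, 0) = -6)
Function('v')(x) = Add(-12, x) (Function('v')(x) = Add(-9, Add(x, -3)) = Add(-9, Add(-3, x)) = Add(-12, x))
Function('m')(Z, g) = Add(-6, Mul(4, g)) (Function('m')(Z, g) = Add(Mul(4, g), -6) = Add(-6, Mul(4, g)))
c = 18183 (c = Add(Mul(113, 161), Add(-6, Mul(4, -1))) = Add(18193, Add(-6, -4)) = Add(18193, -10) = 18183)
Add(Add(Function('v')(Function('a')(14)), c), -278798) = Add(Add(Add(-12, 14), 18183), -278798) = Add(Add(2, 18183), -278798) = Add(18185, -278798) = -260613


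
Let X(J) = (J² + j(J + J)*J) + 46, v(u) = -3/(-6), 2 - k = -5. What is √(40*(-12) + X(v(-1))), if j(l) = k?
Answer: I*√1721/2 ≈ 20.742*I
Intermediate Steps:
k = 7 (k = 2 - 1*(-5) = 2 + 5 = 7)
v(u) = ½ (v(u) = -3*(-⅙) = ½)
j(l) = 7
X(J) = 46 + J² + 7*J (X(J) = (J² + 7*J) + 46 = 46 + J² + 7*J)
√(40*(-12) + X(v(-1))) = √(40*(-12) + (46 + (½)² + 7*(½))) = √(-480 + (46 + ¼ + 7/2)) = √(-480 + 199/4) = √(-1721/4) = I*√1721/2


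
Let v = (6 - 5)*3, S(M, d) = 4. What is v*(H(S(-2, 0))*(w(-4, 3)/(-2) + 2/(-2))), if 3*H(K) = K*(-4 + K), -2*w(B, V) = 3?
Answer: 0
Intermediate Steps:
w(B, V) = -3/2 (w(B, V) = -½*3 = -3/2)
H(K) = K*(-4 + K)/3 (H(K) = (K*(-4 + K))/3 = K*(-4 + K)/3)
v = 3 (v = 1*3 = 3)
v*(H(S(-2, 0))*(w(-4, 3)/(-2) + 2/(-2))) = 3*(((⅓)*4*(-4 + 4))*(-3/2/(-2) + 2/(-2))) = 3*(((⅓)*4*0)*(-3/2*(-½) + 2*(-½))) = 3*(0*(¾ - 1)) = 3*(0*(-¼)) = 3*0 = 0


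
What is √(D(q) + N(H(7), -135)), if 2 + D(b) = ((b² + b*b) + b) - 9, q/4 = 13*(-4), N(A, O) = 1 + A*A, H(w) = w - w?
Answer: 3*√9590 ≈ 293.79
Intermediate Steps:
H(w) = 0
N(A, O) = 1 + A²
q = -208 (q = 4*(13*(-4)) = 4*(-52) = -208)
D(b) = -11 + b + 2*b² (D(b) = -2 + (((b² + b*b) + b) - 9) = -2 + (((b² + b²) + b) - 9) = -2 + ((2*b² + b) - 9) = -2 + ((b + 2*b²) - 9) = -2 + (-9 + b + 2*b²) = -11 + b + 2*b²)
√(D(q) + N(H(7), -135)) = √((-11 - 208 + 2*(-208)²) + (1 + 0²)) = √((-11 - 208 + 2*43264) + (1 + 0)) = √((-11 - 208 + 86528) + 1) = √(86309 + 1) = √86310 = 3*√9590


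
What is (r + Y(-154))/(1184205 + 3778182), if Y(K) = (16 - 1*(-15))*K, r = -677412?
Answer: -22006/160077 ≈ -0.13747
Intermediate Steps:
Y(K) = 31*K (Y(K) = (16 + 15)*K = 31*K)
(r + Y(-154))/(1184205 + 3778182) = (-677412 + 31*(-154))/(1184205 + 3778182) = (-677412 - 4774)/4962387 = -682186*1/4962387 = -22006/160077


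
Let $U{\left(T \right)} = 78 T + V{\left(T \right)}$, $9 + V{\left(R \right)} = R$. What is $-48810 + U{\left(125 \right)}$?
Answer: $-38944$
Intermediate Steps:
$V{\left(R \right)} = -9 + R$
$U{\left(T \right)} = -9 + 79 T$ ($U{\left(T \right)} = 78 T + \left(-9 + T\right) = -9 + 79 T$)
$-48810 + U{\left(125 \right)} = -48810 + \left(-9 + 79 \cdot 125\right) = -48810 + \left(-9 + 9875\right) = -48810 + 9866 = -38944$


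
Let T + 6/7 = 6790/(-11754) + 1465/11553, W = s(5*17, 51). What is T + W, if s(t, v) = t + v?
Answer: 21338751872/158426289 ≈ 134.69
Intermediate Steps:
W = 136 (W = 5*17 + 51 = 85 + 51 = 136)
T = -207223432/158426289 (T = -6/7 + (6790/(-11754) + 1465/11553) = -6/7 + (6790*(-1/11754) + 1465*(1/11553)) = -6/7 + (-3395/5877 + 1465/11553) = -6/7 - 10204210/22632327 = -207223432/158426289 ≈ -1.3080)
T + W = -207223432/158426289 + 136 = 21338751872/158426289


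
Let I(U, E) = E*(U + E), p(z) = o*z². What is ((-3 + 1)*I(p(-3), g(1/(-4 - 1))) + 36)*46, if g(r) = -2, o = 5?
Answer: 9568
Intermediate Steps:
p(z) = 5*z²
I(U, E) = E*(E + U)
((-3 + 1)*I(p(-3), g(1/(-4 - 1))) + 36)*46 = ((-3 + 1)*(-2*(-2 + 5*(-3)²)) + 36)*46 = (-(-4)*(-2 + 5*9) + 36)*46 = (-(-4)*(-2 + 45) + 36)*46 = (-(-4)*43 + 36)*46 = (-2*(-86) + 36)*46 = (172 + 36)*46 = 208*46 = 9568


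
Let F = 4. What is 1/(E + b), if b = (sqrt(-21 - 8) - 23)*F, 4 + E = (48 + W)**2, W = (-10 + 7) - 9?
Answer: 75/90029 - I*sqrt(29)/360116 ≈ 0.00083307 - 1.4954e-5*I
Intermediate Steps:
W = -12 (W = -3 - 9 = -12)
E = 1292 (E = -4 + (48 - 12)**2 = -4 + 36**2 = -4 + 1296 = 1292)
b = -92 + 4*I*sqrt(29) (b = (sqrt(-21 - 8) - 23)*4 = (sqrt(-29) - 23)*4 = (I*sqrt(29) - 23)*4 = (-23 + I*sqrt(29))*4 = -92 + 4*I*sqrt(29) ≈ -92.0 + 21.541*I)
1/(E + b) = 1/(1292 + (-92 + 4*I*sqrt(29))) = 1/(1200 + 4*I*sqrt(29))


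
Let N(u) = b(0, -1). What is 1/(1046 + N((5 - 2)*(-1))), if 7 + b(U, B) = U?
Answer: 1/1039 ≈ 0.00096246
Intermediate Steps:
b(U, B) = -7 + U
N(u) = -7 (N(u) = -7 + 0 = -7)
1/(1046 + N((5 - 2)*(-1))) = 1/(1046 - 7) = 1/1039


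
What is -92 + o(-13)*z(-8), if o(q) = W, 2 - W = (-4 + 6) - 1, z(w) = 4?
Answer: -88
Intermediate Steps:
W = 1 (W = 2 - ((-4 + 6) - 1) = 2 - (2 - 1) = 2 - 1*1 = 2 - 1 = 1)
o(q) = 1
-92 + o(-13)*z(-8) = -92 + 1*4 = -92 + 4 = -88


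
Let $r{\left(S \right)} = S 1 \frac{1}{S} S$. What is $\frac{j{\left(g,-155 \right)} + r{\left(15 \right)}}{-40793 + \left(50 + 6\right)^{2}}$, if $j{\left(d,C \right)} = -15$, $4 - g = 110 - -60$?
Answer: $0$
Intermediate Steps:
$g = -166$ ($g = 4 - \left(110 - -60\right) = 4 - \left(110 + 60\right) = 4 - 170 = -166$)
$r{\left(S \right)} = S$ ($r{\left(S \right)} = \frac{S}{S} S = 1 S = S$)
$\frac{j{\left(g,-155 \right)} + r{\left(15 \right)}}{-40793 + \left(50 + 6\right)^{2}} = \frac{-15 + 15}{-40793 + \left(50 + 6\right)^{2}} = \frac{0}{-40793 + 56^{2}} = \frac{0}{-40793 + 3136} = \frac{0}{-37657} = 0 \left(- \frac{1}{37657}\right) = 0$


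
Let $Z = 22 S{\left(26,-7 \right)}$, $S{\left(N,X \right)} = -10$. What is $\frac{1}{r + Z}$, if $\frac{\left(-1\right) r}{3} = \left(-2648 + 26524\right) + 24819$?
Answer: $- \frac{1}{146305} \approx -6.835 \cdot 10^{-6}$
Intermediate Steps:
$r = -146085$ ($r = - 3 \left(\left(-2648 + 26524\right) + 24819\right) = - 3 \left(23876 + 24819\right) = \left(-3\right) 48695 = -146085$)
$Z = -220$ ($Z = 22 \left(-10\right) = -220$)
$\frac{1}{r + Z} = \frac{1}{-146085 - 220} = \frac{1}{-146305} = - \frac{1}{146305}$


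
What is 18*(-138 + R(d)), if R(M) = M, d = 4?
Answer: -2412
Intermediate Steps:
18*(-138 + R(d)) = 18*(-138 + 4) = 18*(-134) = -2412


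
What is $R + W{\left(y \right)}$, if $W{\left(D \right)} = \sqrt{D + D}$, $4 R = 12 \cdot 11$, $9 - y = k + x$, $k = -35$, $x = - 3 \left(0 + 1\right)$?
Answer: $33 + \sqrt{94} \approx 42.695$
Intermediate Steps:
$x = -3$ ($x = \left(-3\right) 1 = -3$)
$y = 47$ ($y = 9 - \left(-35 - 3\right) = 9 - -38 = 9 + 38 = 47$)
$R = 33$ ($R = \frac{12 \cdot 11}{4} = \frac{1}{4} \cdot 132 = 33$)
$W{\left(D \right)} = \sqrt{2} \sqrt{D}$ ($W{\left(D \right)} = \sqrt{2 D} = \sqrt{2} \sqrt{D}$)
$R + W{\left(y \right)} = 33 + \sqrt{2} \sqrt{47} = 33 + \sqrt{94}$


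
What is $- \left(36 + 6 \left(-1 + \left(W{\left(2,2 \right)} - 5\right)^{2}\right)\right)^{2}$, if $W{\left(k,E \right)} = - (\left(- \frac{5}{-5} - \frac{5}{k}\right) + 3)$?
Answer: $- \frac{321489}{4} \approx -80372.0$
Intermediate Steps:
$W{\left(k,E \right)} = -4 + \frac{5}{k}$ ($W{\left(k,E \right)} = - (\left(\left(-5\right) \left(- \frac{1}{5}\right) - \frac{5}{k}\right) + 3) = - (\left(1 - \frac{5}{k}\right) + 3) = - (4 - \frac{5}{k}) = -4 + \frac{5}{k}$)
$- \left(36 + 6 \left(-1 + \left(W{\left(2,2 \right)} - 5\right)^{2}\right)\right)^{2} = - \left(36 + 6 \left(-1 + \left(\left(-4 + \frac{5}{2}\right) - 5\right)^{2}\right)\right)^{2} = - \left(36 + 6 \left(-1 + \left(- \frac{3}{2} - 5\right)^{2}\right)\right)^{2} = - \left(36 + 6 \left(-1 + \left(- \frac{13}{2}\right)^{2}\right)\right)^{2} = - \left(36 + 6 \left(-1 + \frac{169}{4}\right)\right)^{2} = - \left(36 + 6 \cdot \frac{165}{4}\right)^{2} = - \left(36 + \frac{495}{2}\right)^{2} = - \left(\frac{567}{2}\right)^{2} = \left(-1\right) \frac{321489}{4} = - \frac{321489}{4}$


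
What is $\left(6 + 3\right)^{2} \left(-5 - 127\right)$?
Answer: $-10692$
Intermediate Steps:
$\left(6 + 3\right)^{2} \left(-5 - 127\right) = 9^{2} \left(-132\right) = 81 \left(-132\right) = -10692$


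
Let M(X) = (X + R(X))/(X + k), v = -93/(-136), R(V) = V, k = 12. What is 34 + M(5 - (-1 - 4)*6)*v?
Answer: 111919/3196 ≈ 35.018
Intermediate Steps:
v = 93/136 (v = -93*(-1/136) = 93/136 ≈ 0.68382)
M(X) = 2*X/(12 + X) (M(X) = (X + X)/(X + 12) = (2*X)/(12 + X) = 2*X/(12 + X))
34 + M(5 - (-1 - 4)*6)*v = 34 + (2*(5 - (-1 - 4)*6)/(12 + (5 - (-1 - 4)*6)))*(93/136) = 34 + (2*(5 - (-5)*6)/(12 + (5 - (-5)*6)))*(93/136) = 34 + (2*(5 - 1*(-30))/(12 + (5 - 1*(-30))))*(93/136) = 34 + (2*(5 + 30)/(12 + (5 + 30)))*(93/136) = 34 + (2*35/(12 + 35))*(93/136) = 34 + (2*35/47)*(93/136) = 34 + (2*35*(1/47))*(93/136) = 34 + (70/47)*(93/136) = 34 + 3255/3196 = 111919/3196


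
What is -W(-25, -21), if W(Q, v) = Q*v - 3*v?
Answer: -588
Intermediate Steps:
W(Q, v) = -3*v + Q*v
-W(-25, -21) = -(-21)*(-3 - 25) = -(-21)*(-28) = -1*588 = -588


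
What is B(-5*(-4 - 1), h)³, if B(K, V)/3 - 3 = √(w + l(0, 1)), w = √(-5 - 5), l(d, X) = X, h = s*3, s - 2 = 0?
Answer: 27*(3 + √(1 + I*√10))³ ≈ 1990.8 + 1707.5*I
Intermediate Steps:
s = 2 (s = 2 + 0 = 2)
h = 6 (h = 2*3 = 6)
w = I*√10 (w = √(-10) = I*√10 ≈ 3.1623*I)
B(K, V) = 9 + 3*√(1 + I*√10) (B(K, V) = 9 + 3*√(I*√10 + 1) = 9 + 3*√(1 + I*√10))
B(-5*(-4 - 1), h)³ = (9 + 3*√(1 + I*√10))³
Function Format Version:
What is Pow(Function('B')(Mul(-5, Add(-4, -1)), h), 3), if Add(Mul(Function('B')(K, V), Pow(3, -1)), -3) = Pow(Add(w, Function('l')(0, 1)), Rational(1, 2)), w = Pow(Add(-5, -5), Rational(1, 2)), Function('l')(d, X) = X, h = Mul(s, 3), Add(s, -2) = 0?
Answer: Mul(27, Pow(Add(3, Pow(Add(1, Mul(I, Pow(10, Rational(1, 2)))), Rational(1, 2))), 3)) ≈ Add(1990.8, Mul(1707.5, I))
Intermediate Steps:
s = 2 (s = Add(2, 0) = 2)
h = 6 (h = Mul(2, 3) = 6)
w = Mul(I, Pow(10, Rational(1, 2))) (w = Pow(-10, Rational(1, 2)) = Mul(I, Pow(10, Rational(1, 2))) ≈ Mul(3.1623, I))
Function('B')(K, V) = Add(9, Mul(3, Pow(Add(1, Mul(I, Pow(10, Rational(1, 2)))), Rational(1, 2)))) (Function('B')(K, V) = Add(9, Mul(3, Pow(Add(Mul(I, Pow(10, Rational(1, 2))), 1), Rational(1, 2)))) = Add(9, Mul(3, Pow(Add(1, Mul(I, Pow(10, Rational(1, 2)))), Rational(1, 2)))))
Pow(Function('B')(Mul(-5, Add(-4, -1)), h), 3) = Pow(Add(9, Mul(3, Pow(Add(1, Mul(I, Pow(10, Rational(1, 2)))), Rational(1, 2)))), 3)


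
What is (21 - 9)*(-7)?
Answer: -84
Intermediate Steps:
(21 - 9)*(-7) = 12*(-7) = -84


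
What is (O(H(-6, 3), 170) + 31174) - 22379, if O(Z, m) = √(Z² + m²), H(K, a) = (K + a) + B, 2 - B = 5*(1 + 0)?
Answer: 8795 + 2*√7234 ≈ 8965.1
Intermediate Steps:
B = -3 (B = 2 - 5*(1 + 0) = 2 - 5 = -3)
H(K, a) = -3 + K + a (H(K, a) = (K + a) - 3 = -3 + K + a)
(O(H(-6, 3), 170) + 31174) - 22379 = (√((-3 - 6 + 3)² + 170²) + 31174) - 22379 = (√((-6)² + 28900) + 31174) - 22379 = (√(36 + 28900) + 31174) - 22379 = (√28936 + 31174) - 22379 = (2*√7234 + 31174) - 22379 = (31174 + 2*√7234) - 22379 = 8795 + 2*√7234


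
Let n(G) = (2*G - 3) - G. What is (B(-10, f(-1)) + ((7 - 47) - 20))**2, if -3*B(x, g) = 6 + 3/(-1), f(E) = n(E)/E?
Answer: 3721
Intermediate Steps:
n(G) = -3 + G (n(G) = (-3 + 2*G) - G = -3 + G)
f(E) = (-3 + E)/E
B(x, g) = -1 (B(x, g) = -(6 + 3/(-1))/3 = -(6 + 3*(-1))/3 = -(6 - 3)/3 = -1/3*3 = -1)
(B(-10, f(-1)) + ((7 - 47) - 20))**2 = (-1 + ((7 - 47) - 20))**2 = (-1 + (-40 - 20))**2 = (-1 - 60)**2 = (-61)**2 = 3721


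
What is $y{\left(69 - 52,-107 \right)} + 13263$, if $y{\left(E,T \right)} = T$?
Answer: $13156$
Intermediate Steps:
$y{\left(69 - 52,-107 \right)} + 13263 = -107 + 13263 = 13156$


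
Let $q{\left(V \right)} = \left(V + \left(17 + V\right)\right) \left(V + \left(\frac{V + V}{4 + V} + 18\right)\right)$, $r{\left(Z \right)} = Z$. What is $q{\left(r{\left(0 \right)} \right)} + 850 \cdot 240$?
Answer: $204306$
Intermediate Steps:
$q{\left(V \right)} = \left(17 + 2 V\right) \left(18 + V + \frac{2 V}{4 + V}\right)$ ($q{\left(V \right)} = \left(17 + 2 V\right) \left(V + \left(\frac{2 V}{4 + V} + 18\right)\right) = \left(17 + 2 V\right) \left(V + \left(18 + \frac{2 V}{4 + V}\right)\right) = \left(17 + 2 V\right) \left(18 + V + \frac{2 V}{4 + V}\right)$)
$q{\left(r{\left(0 \right)} \right)} + 850 \cdot 240 = \frac{1224 + 2 \cdot 0^{3} + 65 \cdot 0^{2} + 552 \cdot 0}{4 + 0} + 850 \cdot 240 = \frac{1224 + 2 \cdot 0 + 65 \cdot 0 + 0}{4} + 204000 = \frac{1224 + 0 + 0 + 0}{4} + 204000 = \frac{1}{4} \cdot 1224 + 204000 = 306 + 204000 = 204306$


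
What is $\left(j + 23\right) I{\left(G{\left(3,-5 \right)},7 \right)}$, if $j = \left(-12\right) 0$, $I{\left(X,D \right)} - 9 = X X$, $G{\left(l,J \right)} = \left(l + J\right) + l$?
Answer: $230$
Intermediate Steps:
$G{\left(l,J \right)} = J + 2 l$ ($G{\left(l,J \right)} = \left(J + l\right) + l = J + 2 l$)
$I{\left(X,D \right)} = 9 + X^{2}$ ($I{\left(X,D \right)} = 9 + X X = 9 + X^{2}$)
$j = 0$
$\left(j + 23\right) I{\left(G{\left(3,-5 \right)},7 \right)} = \left(0 + 23\right) \left(9 + \left(-5 + 2 \cdot 3\right)^{2}\right) = 23 \left(9 + \left(-5 + 6\right)^{2}\right) = 23 \left(9 + 1^{2}\right) = 23 \left(9 + 1\right) = 23 \cdot 10 = 230$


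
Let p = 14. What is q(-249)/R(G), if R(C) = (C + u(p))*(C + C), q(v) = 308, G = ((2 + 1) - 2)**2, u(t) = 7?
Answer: 77/4 ≈ 19.250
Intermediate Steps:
G = 1 (G = (3 - 2)**2 = 1**2 = 1)
R(C) = 2*C*(7 + C) (R(C) = (C + 7)*(C + C) = (7 + C)*(2*C) = 2*C*(7 + C))
q(-249)/R(G) = 308/((2*1*(7 + 1))) = 308/((2*1*8)) = 308/16 = 308*(1/16) = 77/4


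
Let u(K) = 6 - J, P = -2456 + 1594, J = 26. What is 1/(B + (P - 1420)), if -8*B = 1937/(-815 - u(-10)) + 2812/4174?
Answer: -13273320/30286791491 ≈ -0.00043825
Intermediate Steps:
P = -862
u(K) = -20 (u(K) = 6 - 1*26 = 6 - 26 = -20)
B = 2924749/13273320 (B = -(1937/(-815 - 1*(-20)) + 2812/4174)/8 = -(1937/(-815 + 20) + 2812*(1/4174))/8 = -(1937/(-795) + 1406/2087)/8 = -(1937*(-1/795) + 1406/2087)/8 = -(-1937/795 + 1406/2087)/8 = -⅛*(-2924749/1659165) = 2924749/13273320 ≈ 0.22035)
1/(B + (P - 1420)) = 1/(2924749/13273320 + (-862 - 1420)) = 1/(2924749/13273320 - 2282) = 1/(-30286791491/13273320) = -13273320/30286791491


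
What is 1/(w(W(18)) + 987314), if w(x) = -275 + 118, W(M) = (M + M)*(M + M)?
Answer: 1/987157 ≈ 1.0130e-6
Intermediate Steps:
W(M) = 4*M**2 (W(M) = (2*M)*(2*M) = 4*M**2)
w(x) = -157
1/(w(W(18)) + 987314) = 1/(-157 + 987314) = 1/987157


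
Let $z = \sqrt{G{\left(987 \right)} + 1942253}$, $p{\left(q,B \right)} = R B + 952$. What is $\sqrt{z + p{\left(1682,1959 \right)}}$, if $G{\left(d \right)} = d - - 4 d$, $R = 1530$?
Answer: $\sqrt{2998222 + 2 \sqrt{486797}} \approx 1731.9$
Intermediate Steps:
$p{\left(q,B \right)} = 952 + 1530 B$ ($p{\left(q,B \right)} = 1530 B + 952 = 952 + 1530 B$)
$G{\left(d \right)} = 5 d$ ($G{\left(d \right)} = d + 4 d = 5 d$)
$z = 2 \sqrt{486797}$ ($z = \sqrt{5 \cdot 987 + 1942253} = \sqrt{4935 + 1942253} = \sqrt{1947188} = 2 \sqrt{486797} \approx 1395.4$)
$\sqrt{z + p{\left(1682,1959 \right)}} = \sqrt{2 \sqrt{486797} + \left(952 + 1530 \cdot 1959\right)} = \sqrt{2 \sqrt{486797} + \left(952 + 2997270\right)} = \sqrt{2 \sqrt{486797} + 2998222} = \sqrt{2998222 + 2 \sqrt{486797}}$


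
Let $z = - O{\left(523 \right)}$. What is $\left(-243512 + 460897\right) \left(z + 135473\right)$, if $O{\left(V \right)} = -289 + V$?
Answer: $29398930015$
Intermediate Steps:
$z = -234$ ($z = - (-289 + 523) = \left(-1\right) 234 = -234$)
$\left(-243512 + 460897\right) \left(z + 135473\right) = \left(-243512 + 460897\right) \left(-234 + 135473\right) = 217385 \cdot 135239 = 29398930015$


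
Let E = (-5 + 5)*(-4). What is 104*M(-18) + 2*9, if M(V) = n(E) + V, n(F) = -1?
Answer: -1958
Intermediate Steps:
E = 0 (E = 0*(-4) = 0)
M(V) = -1 + V
104*M(-18) + 2*9 = 104*(-1 - 18) + 2*9 = 104*(-19) + 18 = -1976 + 18 = -1958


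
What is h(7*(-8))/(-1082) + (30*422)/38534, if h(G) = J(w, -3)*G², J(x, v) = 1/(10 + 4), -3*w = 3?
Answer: 1266626/10423447 ≈ 0.12152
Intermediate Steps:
w = -1 (w = -⅓*3 = -1)
J(x, v) = 1/14
h(G) = G²/14
h(7*(-8))/(-1082) + (30*422)/38534 = ((7*(-8))²/14)/(-1082) + (30*422)/38534 = ((1/14)*(-56)²)*(-1/1082) + 12660*(1/38534) = ((1/14)*3136)*(-1/1082) + 6330/19267 = 224*(-1/1082) + 6330/19267 = -112/541 + 6330/19267 = 1266626/10423447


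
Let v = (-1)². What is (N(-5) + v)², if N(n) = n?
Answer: 16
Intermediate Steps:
v = 1
(N(-5) + v)² = (-5 + 1)² = (-4)² = 16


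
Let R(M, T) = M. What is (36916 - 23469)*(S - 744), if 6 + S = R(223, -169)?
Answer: -7086569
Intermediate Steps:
S = 217 (S = -6 + 223 = 217)
(36916 - 23469)*(S - 744) = (36916 - 23469)*(217 - 744) = 13447*(-527) = -7086569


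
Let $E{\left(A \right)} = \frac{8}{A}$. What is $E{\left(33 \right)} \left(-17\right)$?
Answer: $- \frac{136}{33} \approx -4.1212$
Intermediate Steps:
$E{\left(33 \right)} \left(-17\right) = \frac{8}{33} \left(-17\right) = - \frac{136}{33}$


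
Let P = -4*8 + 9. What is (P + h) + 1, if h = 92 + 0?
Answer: 70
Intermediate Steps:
h = 92
P = -23 (P = -32 + 9 = -23)
(P + h) + 1 = (-23 + 92) + 1 = 69 + 1 = 70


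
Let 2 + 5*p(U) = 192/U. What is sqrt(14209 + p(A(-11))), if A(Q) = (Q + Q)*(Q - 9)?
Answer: sqrt(42981279)/55 ≈ 119.20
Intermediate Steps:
A(Q) = 2*Q*(-9 + Q) (A(Q) = (2*Q)*(-9 + Q) = 2*Q*(-9 + Q))
p(U) = -2/5 + 192/(5*U) (p(U) = -2/5 + (192/U)/5 = -2/5 + 192/(5*U))
sqrt(14209 + p(A(-11))) = sqrt(14209 + 2*(96 - 2*(-11)*(-9 - 11))/(5*((2*(-11)*(-9 - 11))))) = sqrt(14209 + 2*(96 - 2*(-11)*(-20))/(5*((2*(-11)*(-20))))) = sqrt(14209 + (2/5)*(96 - 1*440)/440) = sqrt(14209 + (2/5)*(1/440)*(96 - 440)) = sqrt(14209 + (2/5)*(1/440)*(-344)) = sqrt(14209 - 86/275) = sqrt(3907389/275) = sqrt(42981279)/55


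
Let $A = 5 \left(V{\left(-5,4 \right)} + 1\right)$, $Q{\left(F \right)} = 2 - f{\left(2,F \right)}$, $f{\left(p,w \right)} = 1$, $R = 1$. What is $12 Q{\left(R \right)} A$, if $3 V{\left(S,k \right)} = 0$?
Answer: $60$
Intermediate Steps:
$V{\left(S,k \right)} = 0$ ($V{\left(S,k \right)} = \frac{1}{3} \cdot 0 = 0$)
$Q{\left(F \right)} = 1$ ($Q{\left(F \right)} = 2 - 1 = 1$)
$A = 5$ ($A = 5 \left(0 + 1\right) = 5 \cdot 1 = 5$)
$12 Q{\left(R \right)} A = 12 \cdot 1 \cdot 5 = 12 \cdot 5 = 60$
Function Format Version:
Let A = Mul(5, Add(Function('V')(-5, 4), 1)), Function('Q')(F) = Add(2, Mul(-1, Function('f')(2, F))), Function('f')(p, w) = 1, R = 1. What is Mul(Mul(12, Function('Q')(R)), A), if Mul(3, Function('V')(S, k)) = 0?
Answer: 60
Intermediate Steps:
Function('V')(S, k) = 0 (Function('V')(S, k) = Mul(Rational(1, 3), 0) = 0)
Function('Q')(F) = 1 (Function('Q')(F) = Add(2, Mul(-1, 1)) = Add(2, -1) = 1)
A = 5 (A = Mul(5, Add(0, 1)) = Mul(5, 1) = 5)
Mul(Mul(12, Function('Q')(R)), A) = Mul(Mul(12, 1), 5) = Mul(12, 5) = 60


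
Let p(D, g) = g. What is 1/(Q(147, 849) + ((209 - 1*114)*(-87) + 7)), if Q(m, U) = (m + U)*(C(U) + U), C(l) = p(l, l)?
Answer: 1/1682950 ≈ 5.9419e-7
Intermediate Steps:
C(l) = l
Q(m, U) = 2*U*(U + m) (Q(m, U) = (m + U)*(U + U) = (U + m)*(2*U) = 2*U*(U + m))
1/(Q(147, 849) + ((209 - 1*114)*(-87) + 7)) = 1/(2*849*(849 + 147) + ((209 - 1*114)*(-87) + 7)) = 1/(2*849*996 + ((209 - 114)*(-87) + 7)) = 1/(1691208 + (95*(-87) + 7)) = 1/(1691208 + (-8265 + 7)) = 1/(1691208 - 8258) = 1/1682950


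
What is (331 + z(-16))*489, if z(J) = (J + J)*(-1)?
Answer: 177507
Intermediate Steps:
z(J) = -2*J (z(J) = (2*J)*(-1) = -2*J)
(331 + z(-16))*489 = (331 - 2*(-16))*489 = (331 + 32)*489 = 363*489 = 177507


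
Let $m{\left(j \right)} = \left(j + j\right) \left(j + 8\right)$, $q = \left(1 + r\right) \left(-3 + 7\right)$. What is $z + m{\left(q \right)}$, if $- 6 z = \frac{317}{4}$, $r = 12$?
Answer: $\frac{149443}{24} \approx 6226.8$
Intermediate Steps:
$q = 52$ ($q = \left(1 + 12\right) \left(-3 + 7\right) = 13 \cdot 4 = 52$)
$m{\left(j \right)} = 2 j \left(8 + j\right)$
$z = - \frac{317}{24}$ ($z = - \frac{317 \cdot \frac{1}{4}}{6} = \left(- \frac{1}{6}\right) \frac{317}{4} = - \frac{317}{24} \approx -13.208$)
$z + m{\left(q \right)} = - \frac{317}{24} + 2 \cdot 52 \left(8 + 52\right) = - \frac{317}{24} + 2 \cdot 52 \cdot 60 = - \frac{317}{24} + 6240 = \frac{149443}{24}$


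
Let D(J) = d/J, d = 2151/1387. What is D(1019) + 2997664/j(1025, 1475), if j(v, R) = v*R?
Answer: 4240009450517/2136813066875 ≈ 1.9843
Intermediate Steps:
j(v, R) = R*v
d = 2151/1387 (d = 2151*(1/1387) = 2151/1387 ≈ 1.5508)
D(J) = 2151/(1387*J)
D(1019) + 2997664/j(1025, 1475) = (2151/1387)/1019 + 2997664/((1475*1025)) = (2151/1387)*(1/1019) + 2997664/1511875 = 2151/1413353 + 2997664*(1/1511875) = 2151/1413353 + 2997664/1511875 = 4240009450517/2136813066875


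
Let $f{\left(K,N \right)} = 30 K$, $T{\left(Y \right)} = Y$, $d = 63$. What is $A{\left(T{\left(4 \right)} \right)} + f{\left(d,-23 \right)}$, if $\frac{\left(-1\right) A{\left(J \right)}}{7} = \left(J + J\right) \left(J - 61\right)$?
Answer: $5082$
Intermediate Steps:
$A{\left(J \right)} = - 14 J \left(-61 + J\right)$ ($A{\left(J \right)} = - 7 \left(J + J\right) \left(J - 61\right) = - 7 \cdot 2 J \left(-61 + J\right) = - 14 J \left(-61 + J\right)$)
$A{\left(T{\left(4 \right)} \right)} + f{\left(d,-23 \right)} = 14 \cdot 4 \left(61 - 4\right) + 30 \cdot 63 = 14 \cdot 4 \left(61 - 4\right) + 1890 = 14 \cdot 4 \cdot 57 + 1890 = 3192 + 1890 = 5082$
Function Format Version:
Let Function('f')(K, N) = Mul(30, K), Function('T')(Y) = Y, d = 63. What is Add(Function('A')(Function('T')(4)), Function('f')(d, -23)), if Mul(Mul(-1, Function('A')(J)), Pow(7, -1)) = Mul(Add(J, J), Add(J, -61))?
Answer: 5082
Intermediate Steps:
Function('A')(J) = Mul(-14, J, Add(-61, J)) (Function('A')(J) = Mul(-7, Mul(Add(J, J), Add(J, -61))) = Mul(-7, Mul(Mul(2, J), Add(-61, J))) = Mul(-7, Mul(2, J, Add(-61, J))) = Mul(-14, J, Add(-61, J)))
Add(Function('A')(Function('T')(4)), Function('f')(d, -23)) = Add(Mul(14, 4, Add(61, Mul(-1, 4))), Mul(30, 63)) = Add(Mul(14, 4, Add(61, -4)), 1890) = Add(Mul(14, 4, 57), 1890) = Add(3192, 1890) = 5082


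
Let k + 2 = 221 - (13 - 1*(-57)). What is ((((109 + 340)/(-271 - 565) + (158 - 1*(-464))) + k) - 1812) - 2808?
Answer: -3218213/836 ≈ -3849.5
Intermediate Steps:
k = 149 (k = -2 + (221 - (13 - 1*(-57))) = -2 + (221 - (13 + 57)) = -2 + (221 - 1*70) = -2 + (221 - 70) = -2 + 151 = 149)
((((109 + 340)/(-271 - 565) + (158 - 1*(-464))) + k) - 1812) - 2808 = ((((109 + 340)/(-271 - 565) + (158 - 1*(-464))) + 149) - 1812) - 2808 = (((449/(-836) + (158 + 464)) + 149) - 1812) - 2808 = (((449*(-1/836) + 622) + 149) - 1812) - 2808 = (((-449/836 + 622) + 149) - 1812) - 2808 = ((519543/836 + 149) - 1812) - 2808 = (644107/836 - 1812) - 2808 = -870725/836 - 2808 = -3218213/836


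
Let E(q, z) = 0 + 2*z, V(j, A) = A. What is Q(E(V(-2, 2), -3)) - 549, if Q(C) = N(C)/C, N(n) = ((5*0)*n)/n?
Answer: -549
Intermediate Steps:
N(n) = 0 (N(n) = (0*n)/n = 0/n = 0)
E(q, z) = 2*z
Q(C) = 0 (Q(C) = 0/C = 0)
Q(E(V(-2, 2), -3)) - 549 = 0 - 549 = -549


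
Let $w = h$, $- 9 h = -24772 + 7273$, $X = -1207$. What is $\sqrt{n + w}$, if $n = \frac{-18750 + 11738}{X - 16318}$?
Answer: $\frac{\sqrt{215019891183}}{10515} \approx 44.099$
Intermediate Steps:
$n = \frac{7012}{17525}$ ($n = \frac{-18750 + 11738}{-1207 - 16318} = - \frac{7012}{-17525} = \left(-7012\right) \left(- \frac{1}{17525}\right) = \frac{7012}{17525} \approx 0.40011$)
$h = \frac{5833}{3}$ ($h = - \frac{-24772 + 7273}{9} = \left(- \frac{1}{9}\right) \left(-17499\right) = \frac{5833}{3} \approx 1944.3$)
$w = \frac{5833}{3} \approx 1944.3$
$\sqrt{n + w} = \sqrt{\frac{7012}{17525} + \frac{5833}{3}} = \sqrt{\frac{102244361}{52575}} = \frac{\sqrt{215019891183}}{10515}$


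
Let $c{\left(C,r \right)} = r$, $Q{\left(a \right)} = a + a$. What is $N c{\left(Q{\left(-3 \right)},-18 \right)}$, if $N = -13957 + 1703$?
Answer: $220572$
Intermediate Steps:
$Q{\left(a \right)} = 2 a$
$N = -12254$
$N c{\left(Q{\left(-3 \right)},-18 \right)} = \left(-12254\right) \left(-18\right) = 220572$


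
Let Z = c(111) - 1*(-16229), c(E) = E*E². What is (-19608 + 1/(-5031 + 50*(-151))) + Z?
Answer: 17163654411/12581 ≈ 1.3643e+6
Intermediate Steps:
c(E) = E³
Z = 1383860 (Z = 111³ - 1*(-16229) = 1367631 + 16229 = 1383860)
(-19608 + 1/(-5031 + 50*(-151))) + Z = (-19608 + 1/(-5031 + 50*(-151))) + 1383860 = (-19608 + 1/(-5031 - 7550)) + 1383860 = (-19608 + 1/(-12581)) + 1383860 = (-19608 - 1/12581) + 1383860 = -246688249/12581 + 1383860 = 17163654411/12581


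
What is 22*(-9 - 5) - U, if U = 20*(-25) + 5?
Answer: 187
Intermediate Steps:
U = -495 (U = -500 + 5 = -495)
22*(-9 - 5) - U = 22*(-9 - 5) - 1*(-495) = 22*(-14) + 495 = -308 + 495 = 187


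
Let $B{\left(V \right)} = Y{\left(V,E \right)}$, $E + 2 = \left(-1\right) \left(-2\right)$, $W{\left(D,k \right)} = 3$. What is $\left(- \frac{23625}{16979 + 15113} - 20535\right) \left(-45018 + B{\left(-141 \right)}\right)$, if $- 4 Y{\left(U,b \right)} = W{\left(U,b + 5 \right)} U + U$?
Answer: $\frac{29575416985065}{32092} \approx 9.2158 \cdot 10^{8}$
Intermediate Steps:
$E = 0$ ($E = -2 - -2 = -2 + 2 = 0$)
$Y{\left(U,b \right)} = - U$ ($Y{\left(U,b \right)} = - \frac{3 U + U}{4} = - \frac{4 U}{4} = - U$)
$B{\left(V \right)} = - V$
$\left(- \frac{23625}{16979 + 15113} - 20535\right) \left(-45018 + B{\left(-141 \right)}\right) = \left(- \frac{23625}{16979 + 15113} - 20535\right) \left(-45018 - -141\right) = \left(- \frac{23625}{32092} - 20535\right) \left(-45018 + 141\right) = \left(\left(-23625\right) \frac{1}{32092} - 20535\right) \left(-44877\right) = \left(- \frac{23625}{32092} - 20535\right) \left(-44877\right) = \left(- \frac{659032845}{32092}\right) \left(-44877\right) = \frac{29575416985065}{32092}$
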